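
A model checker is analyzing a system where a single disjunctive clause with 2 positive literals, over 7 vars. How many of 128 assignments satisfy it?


Step 1: Total=2^7=128
Step 2: Unsat when all 2 false: 2^5=32
Step 3: Sat=128-32=96

96


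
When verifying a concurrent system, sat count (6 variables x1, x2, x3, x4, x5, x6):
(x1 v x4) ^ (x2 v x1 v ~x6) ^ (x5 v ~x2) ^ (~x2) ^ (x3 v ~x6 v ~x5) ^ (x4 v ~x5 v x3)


CNF with 6 clauses over 6 vars (64 assignments).
An assignment satisfies CNF iff every clause has >=1 true literal.
Check each row (bits = x1,x2,x3,x4,x5,x6; clause T/F shown):
  row 0 [000000]: clauses=FTTTTT -> 0
  row 1 [000001]: clauses=FFTTTT -> 0
  row 2 [000010]: clauses=FTTTTF -> 0
  row 3 [000011]: clauses=FFTTFF -> 0
  row 4 [000100]: clauses=TTTTTT -> 1
  (every remaining row is evaluated the same way; all 64 results are listed next)
Full result column, 8 rows per line (x1,x2,x3 fixed per line; x4,x5,x6 runs 000..111 left to right):
  rows 0-7 [x1,x2,x3=000]: 00001010  (ones: 2)
  rows 8-15 [x1,x2,x3=001]: 00001010  (ones: 2)
  rows 16-23 [x1,x2,x3=010]: 00000000  (ones: 0)
  rows 24-31 [x1,x2,x3=011]: 00000000  (ones: 0)
  rows 32-39 [x1,x2,x3=100]: 11001110  (ones: 5)
  rows 40-47 [x1,x2,x3=101]: 11111111  (ones: 8)
  rows 48-55 [x1,x2,x3=110]: 00000000  (ones: 0)
  rows 56-63 [x1,x2,x3=111]: 00000000  (ones: 0)
Satisfying assignments = 2+2+0+0+5+8+0+0 = 17

17


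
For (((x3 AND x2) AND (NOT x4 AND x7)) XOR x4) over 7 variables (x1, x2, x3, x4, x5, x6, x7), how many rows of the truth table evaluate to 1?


Formula: (((x3 AND x2) AND (NOT x4 AND x7)) XOR x4) over 7 vars (128 rows)
Evaluate each row (x1, x2, x3, x4, x5, x6, x7 as bits, MSB first):
  row 0 [0000000]: (((0 AND 0) AND (NOT 0 AND 0)) XOR 0) -> 0
  row 1 [0000001]: (((0 AND 0) AND (NOT 0 AND 1)) XOR 0) -> 0
  row 2 [0000010]: (((0 AND 0) AND (NOT 0 AND 0)) XOR 0) -> 0
  row 3 [0000011]: (((0 AND 0) AND (NOT 0 AND 1)) XOR 0) -> 0
  row 4 [0000100]: (((0 AND 0) AND (NOT 0 AND 0)) XOR 0) -> 0
  (every remaining row is evaluated the same way; all 128 results are listed next)
Full result column, 8 rows per line (x1,x2,x3,x4 fixed per line; x5,x6,x7 runs 000..111 left to right):
  rows 0-7 [x1,x2,x3,x4=0000]: 00000000  (ones: 0)
  rows 8-15 [x1,x2,x3,x4=0001]: 11111111  (ones: 8)
  rows 16-23 [x1,x2,x3,x4=0010]: 00000000  (ones: 0)
  rows 24-31 [x1,x2,x3,x4=0011]: 11111111  (ones: 8)
  rows 32-39 [x1,x2,x3,x4=0100]: 00000000  (ones: 0)
  rows 40-47 [x1,x2,x3,x4=0101]: 11111111  (ones: 8)
  rows 48-55 [x1,x2,x3,x4=0110]: 01010101  (ones: 4)
  rows 56-63 [x1,x2,x3,x4=0111]: 11111111  (ones: 8)
  rows 64-71 [x1,x2,x3,x4=1000]: 00000000  (ones: 0)
  rows 72-79 [x1,x2,x3,x4=1001]: 11111111  (ones: 8)
  rows 80-87 [x1,x2,x3,x4=1010]: 00000000  (ones: 0)
  rows 88-95 [x1,x2,x3,x4=1011]: 11111111  (ones: 8)
  rows 96-103 [x1,x2,x3,x4=1100]: 00000000  (ones: 0)
  rows 104-111 [x1,x2,x3,x4=1101]: 11111111  (ones: 8)
  rows 112-119 [x1,x2,x3,x4=1110]: 01010101  (ones: 4)
  rows 120-127 [x1,x2,x3,x4=1111]: 11111111  (ones: 8)
Count of 1-rows = 0+8+0+8+0+8+4+8+0+8+0+8+0+8+4+8 = 72

72


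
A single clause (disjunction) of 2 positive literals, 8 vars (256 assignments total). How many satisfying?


Step 1: Total=2^8=256
Step 2: Unsat when all 2 false: 2^6=64
Step 3: Sat=256-64=192

192


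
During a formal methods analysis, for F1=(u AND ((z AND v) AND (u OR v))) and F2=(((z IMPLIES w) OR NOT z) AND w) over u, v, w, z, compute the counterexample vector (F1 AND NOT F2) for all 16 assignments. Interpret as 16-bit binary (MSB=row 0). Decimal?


F1 = (u AND ((z AND v) AND (u OR v)))
F2 = (((z IMPLIES w) OR NOT z) AND w)
Counterexample to F1=>F2 is where F1=1 and F2=0.
Evaluate each row (bits = u,v,w,z, MSB first):
  row 0 [0000]: F1=0 F2=0 -> F1&~F2 -> 0
  row 1 [0001]: F1=0 F2=0 -> F1&~F2 -> 0
  row 2 [0010]: F1=0 F2=1 -> F1&~F2 -> 0
  row 3 [0011]: F1=0 F2=1 -> F1&~F2 -> 0
  row 4 [0100]: F1=0 F2=0 -> F1&~F2 -> 0
  row 5 [0101]: F1=0 F2=0 -> F1&~F2 -> 0
  row 6 [0110]: F1=0 F2=1 -> F1&~F2 -> 0
  row 7 [0111]: F1=0 F2=1 -> F1&~F2 -> 0
  row 8 [1000]: F1=0 F2=0 -> F1&~F2 -> 0
  row 9 [1001]: F1=0 F2=0 -> F1&~F2 -> 0
  row 10 [1010]: F1=0 F2=1 -> F1&~F2 -> 0
  row 11 [1011]: F1=0 F2=1 -> F1&~F2 -> 0
  row 12 [1100]: F1=0 F2=0 -> F1&~F2 -> 0
  row 13 [1101]: F1=1 F2=0 -> F1&~F2 -> 1
  row 14 [1110]: F1=0 F2=1 -> F1&~F2 -> 0
  row 15 [1111]: F1=1 F2=1 -> F1&~F2 -> 0
Full result column, 4 rows per line (u,v fixed per line; w,z runs 00..11 left to right):
  rows 0-3 [u,v=00]: 0000  = hex 0
  rows 4-7 [u,v=01]: 0000  = hex 0
  rows 8-11 [u,v=10]: 0000  = hex 0
  rows 12-15 [u,v=11]: 0100  = hex 4
Counterexample vector (row 0 .. row 15) = 0000000000000100
Output column grouped in 4s = 0000 0000 0000 0100 = 0x0004
Convert to decimal digit by digit (value = value*16 + digit):
  0 -> 0
  0*16 + 0 = 0
  0*16 + 0 = 0
  0*16 + 4 = 4
Decimal = 4

4


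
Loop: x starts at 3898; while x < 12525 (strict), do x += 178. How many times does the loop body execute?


Step 1: x goes from 3898 toward 12525 by 178; the body runs while x<12525, so iterations = ceil((bound-start)/step)
Step 2: Distance=8627
Step 3: ceil(8627/178)=49

49


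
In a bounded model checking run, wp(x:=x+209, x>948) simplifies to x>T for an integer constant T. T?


Formula: wp(x:=E, P) = P[E/x] (substitute E for x in postcondition)
Step 1: Postcondition: x>948
Step 2: Substitute x+209 for x: x+209>948
Step 3: Solve for x: x > 948-209 = 739

739


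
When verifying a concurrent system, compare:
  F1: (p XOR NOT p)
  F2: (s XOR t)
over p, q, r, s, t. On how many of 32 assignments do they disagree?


F1 = (p XOR NOT p)
F2 = (s XOR t)
Evaluate both on each of 32 rows (bits = p,q,r,s,t):
  row 0 [00000]: F1=1 F2=0 (differ) -> 1
  row 1 [00001]: F1=1 F2=1 -> 0
  row 2 [00010]: F1=1 F2=1 -> 0
  row 3 [00011]: F1=1 F2=0 (differ) -> 1
  row 4 [00100]: F1=1 F2=0 (differ) -> 1
  row 5 [00101]: F1=1 F2=1 -> 0
  row 6 [00110]: F1=1 F2=1 -> 0
  row 7 [00111]: F1=1 F2=0 (differ) -> 1
  row 8 [01000]: F1=1 F2=0 (differ) -> 1
  row 9 [01001]: F1=1 F2=1 -> 0
  row 10 [01010]: F1=1 F2=1 -> 0
  row 11 [01011]: F1=1 F2=0 (differ) -> 1
  row 12 [01100]: F1=1 F2=0 (differ) -> 1
  row 13 [01101]: F1=1 F2=1 -> 0
  row 14 [01110]: F1=1 F2=1 -> 0
  row 15 [01111]: F1=1 F2=0 (differ) -> 1
  row 16 [10000]: F1=1 F2=0 (differ) -> 1
  row 17 [10001]: F1=1 F2=1 -> 0
  row 18 [10010]: F1=1 F2=1 -> 0
  row 19 [10011]: F1=1 F2=0 (differ) -> 1
  row 20 [10100]: F1=1 F2=0 (differ) -> 1
  row 21 [10101]: F1=1 F2=1 -> 0
  row 22 [10110]: F1=1 F2=1 -> 0
  row 23 [10111]: F1=1 F2=0 (differ) -> 1
  row 24 [11000]: F1=1 F2=0 (differ) -> 1
  row 25 [11001]: F1=1 F2=1 -> 0
  row 26 [11010]: F1=1 F2=1 -> 0
  row 27 [11011]: F1=1 F2=0 (differ) -> 1
  row 28 [11100]: F1=1 F2=0 (differ) -> 1
  row 29 [11101]: F1=1 F2=1 -> 0
  row 30 [11110]: F1=1 F2=1 -> 0
  row 31 [11111]: F1=1 F2=0 (differ) -> 1
Full result column, 8 rows per line (p,q fixed per line; r,s,t runs 000..111 left to right):
  rows 0-7 [p,q=00]: 10011001  (ones: 4)
  rows 8-15 [p,q=01]: 10011001  (ones: 4)
  rows 16-23 [p,q=10]: 10011001  (ones: 4)
  rows 24-31 [p,q=11]: 10011001  (ones: 4)
Disagreements = 4+4+4+4 = 16

16


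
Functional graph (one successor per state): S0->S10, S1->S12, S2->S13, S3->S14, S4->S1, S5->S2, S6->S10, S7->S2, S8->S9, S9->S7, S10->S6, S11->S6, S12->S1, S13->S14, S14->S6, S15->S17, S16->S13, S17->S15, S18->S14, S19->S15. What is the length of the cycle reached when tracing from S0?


Trace from S0 until a state repeats:
  S0 -> S10 -> S6 -> S10
S10 first seen at step 1, revisited at step 3.
Cycle length = 3 - 1 = 2

2


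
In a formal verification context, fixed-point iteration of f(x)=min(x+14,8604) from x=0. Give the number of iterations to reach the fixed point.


Step 1: x=0, cap=8604, increment=14
Step 2: x grows by 14 each step until capped at 8604; fixed point is x=8604
Step 3: iterations = ceil(8604/14) = 615

615


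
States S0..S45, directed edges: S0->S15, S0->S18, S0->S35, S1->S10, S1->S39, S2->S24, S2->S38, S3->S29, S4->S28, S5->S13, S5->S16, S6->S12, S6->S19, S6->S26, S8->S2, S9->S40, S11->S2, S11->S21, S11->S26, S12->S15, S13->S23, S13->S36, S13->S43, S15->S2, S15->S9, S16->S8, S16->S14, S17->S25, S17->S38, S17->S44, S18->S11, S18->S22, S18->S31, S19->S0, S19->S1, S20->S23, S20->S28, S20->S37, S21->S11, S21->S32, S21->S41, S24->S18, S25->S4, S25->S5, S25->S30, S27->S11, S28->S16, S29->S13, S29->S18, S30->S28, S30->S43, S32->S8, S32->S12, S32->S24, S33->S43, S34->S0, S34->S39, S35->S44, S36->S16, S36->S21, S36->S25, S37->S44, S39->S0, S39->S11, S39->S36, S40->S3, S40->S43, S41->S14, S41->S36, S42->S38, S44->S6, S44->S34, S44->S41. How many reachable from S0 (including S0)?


BFS from S0:
  layer 0: {S0}
  layer 1: {S15, S18, S35}
  layer 2: {S2, S9, S11, S22, S31, S44}
  layer 3: {S6, S21, S24, S26, S34, S38, S40, S41}
  layer 4: {S3, S12, S14, S19, S32, S36, S39, S43}
  layer 5: {S1, S8, S16, S25, S29}
  layer 6: {S4, S5, S10, S13, S30}
  layer 7: {S23, S28}
Reachable set: {S0, S1, S2, S3, S4, S5, S6, S8, S9, S10, S11, S12, S13, S14, S15, S16, S18, S19, S21, S22, S23, S24, S25, S26, S28, S29, S30, S31, S32, S34, S35, S36, S38, S39, S40, S41, S43, S44}
Count = 38

38


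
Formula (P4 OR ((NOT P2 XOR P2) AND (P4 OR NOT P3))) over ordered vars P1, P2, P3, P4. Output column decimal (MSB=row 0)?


Formula: (P4 OR ((NOT P2 XOR P2) AND (P4 OR NOT P3))) over P1, P2, P3, P4 (16 rows)
Evaluate each row (bits = P1,P2,P3,P4, MSB first):
  row 0 [0000]: (0 OR ((NOT 0 XOR 0) AND (0 OR NOT 0))) -> 1
  row 1 [0001]: (1 OR ((NOT 0 XOR 0) AND (1 OR NOT 0))) -> 1
  row 2 [0010]: (0 OR ((NOT 0 XOR 0) AND (0 OR NOT 1))) -> 0
  row 3 [0011]: (1 OR ((NOT 0 XOR 0) AND (1 OR NOT 1))) -> 1
  row 4 [0100]: (0 OR ((NOT 1 XOR 1) AND (0 OR NOT 0))) -> 1
  row 5 [0101]: (1 OR ((NOT 1 XOR 1) AND (1 OR NOT 0))) -> 1
  row 6 [0110]: (0 OR ((NOT 1 XOR 1) AND (0 OR NOT 1))) -> 0
  row 7 [0111]: (1 OR ((NOT 1 XOR 1) AND (1 OR NOT 1))) -> 1
  row 8 [1000]: (0 OR ((NOT 0 XOR 0) AND (0 OR NOT 0))) -> 1
  row 9 [1001]: (1 OR ((NOT 0 XOR 0) AND (1 OR NOT 0))) -> 1
  row 10 [1010]: (0 OR ((NOT 0 XOR 0) AND (0 OR NOT 1))) -> 0
  row 11 [1011]: (1 OR ((NOT 0 XOR 0) AND (1 OR NOT 1))) -> 1
  row 12 [1100]: (0 OR ((NOT 1 XOR 1) AND (0 OR NOT 0))) -> 1
  row 13 [1101]: (1 OR ((NOT 1 XOR 1) AND (1 OR NOT 0))) -> 1
  row 14 [1110]: (0 OR ((NOT 1 XOR 1) AND (0 OR NOT 1))) -> 0
  row 15 [1111]: (1 OR ((NOT 1 XOR 1) AND (1 OR NOT 1))) -> 1
Full result column, 4 rows per line (P1,P2 fixed per line; P3,P4 runs 00..11 left to right):
  rows 0-3 [P1,P2=00]: 1101  = hex D
  rows 4-7 [P1,P2=01]: 1101  = hex D
  rows 8-11 [P1,P2=10]: 1101  = hex D
  rows 12-15 [P1,P2=11]: 1101  = hex D
Output column (row 0 .. row 15) = 1101110111011101
Output column grouped in 4s = 1101 1101 1101 1101 = 0xDDDD
Convert to decimal digit by digit (value = value*16 + digit):
  D -> 13
  13*16 + 13 (D) = 221
  221*16 + 13 (D) = 3549
  3549*16 + 13 (D) = 56797
Decimal = 56797

56797


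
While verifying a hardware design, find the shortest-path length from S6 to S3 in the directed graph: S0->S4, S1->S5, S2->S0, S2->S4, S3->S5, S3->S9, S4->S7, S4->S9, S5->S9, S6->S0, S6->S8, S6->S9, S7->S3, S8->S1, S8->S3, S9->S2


BFS layer-by-layer from S6:
  dist 0: {S6}
  dist 1: {S0, S8, S9}
  dist 2: {S1, S2, S3, S4}
  -> S3 reached at distance 2
Shortest path length = 2

2


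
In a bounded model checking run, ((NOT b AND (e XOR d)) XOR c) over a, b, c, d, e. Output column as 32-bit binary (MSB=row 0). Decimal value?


Formula: ((NOT b AND (e XOR d)) XOR c) over a, b, c, d, e (32 rows)
Evaluate each row (bits = a,b,c,d,e, MSB first):
  row 0 [00000]: ((NOT 0 AND (0 XOR 0)) XOR 0) -> 0
  row 1 [00001]: ((NOT 0 AND (1 XOR 0)) XOR 0) -> 1
  row 2 [00010]: ((NOT 0 AND (0 XOR 1)) XOR 0) -> 1
  row 3 [00011]: ((NOT 0 AND (1 XOR 1)) XOR 0) -> 0
  row 4 [00100]: ((NOT 0 AND (0 XOR 0)) XOR 1) -> 1
  row 5 [00101]: ((NOT 0 AND (1 XOR 0)) XOR 1) -> 0
  row 6 [00110]: ((NOT 0 AND (0 XOR 1)) XOR 1) -> 0
  row 7 [00111]: ((NOT 0 AND (1 XOR 1)) XOR 1) -> 1
  row 8 [01000]: ((NOT 1 AND (0 XOR 0)) XOR 0) -> 0
  row 9 [01001]: ((NOT 1 AND (1 XOR 0)) XOR 0) -> 0
  row 10 [01010]: ((NOT 1 AND (0 XOR 1)) XOR 0) -> 0
  row 11 [01011]: ((NOT 1 AND (1 XOR 1)) XOR 0) -> 0
  row 12 [01100]: ((NOT 1 AND (0 XOR 0)) XOR 1) -> 1
  row 13 [01101]: ((NOT 1 AND (1 XOR 0)) XOR 1) -> 1
  row 14 [01110]: ((NOT 1 AND (0 XOR 1)) XOR 1) -> 1
  row 15 [01111]: ((NOT 1 AND (1 XOR 1)) XOR 1) -> 1
  row 16 [10000]: ((NOT 0 AND (0 XOR 0)) XOR 0) -> 0
  row 17 [10001]: ((NOT 0 AND (1 XOR 0)) XOR 0) -> 1
  row 18 [10010]: ((NOT 0 AND (0 XOR 1)) XOR 0) -> 1
  row 19 [10011]: ((NOT 0 AND (1 XOR 1)) XOR 0) -> 0
  row 20 [10100]: ((NOT 0 AND (0 XOR 0)) XOR 1) -> 1
  row 21 [10101]: ((NOT 0 AND (1 XOR 0)) XOR 1) -> 0
  row 22 [10110]: ((NOT 0 AND (0 XOR 1)) XOR 1) -> 0
  row 23 [10111]: ((NOT 0 AND (1 XOR 1)) XOR 1) -> 1
  row 24 [11000]: ((NOT 1 AND (0 XOR 0)) XOR 0) -> 0
  row 25 [11001]: ((NOT 1 AND (1 XOR 0)) XOR 0) -> 0
  row 26 [11010]: ((NOT 1 AND (0 XOR 1)) XOR 0) -> 0
  row 27 [11011]: ((NOT 1 AND (1 XOR 1)) XOR 0) -> 0
  row 28 [11100]: ((NOT 1 AND (0 XOR 0)) XOR 1) -> 1
  row 29 [11101]: ((NOT 1 AND (1 XOR 0)) XOR 1) -> 1
  row 30 [11110]: ((NOT 1 AND (0 XOR 1)) XOR 1) -> 1
  row 31 [11111]: ((NOT 1 AND (1 XOR 1)) XOR 1) -> 1
Full result column, 4 rows per line (a,b,c fixed per line; d,e runs 00..11 left to right):
  rows 0-3 [a,b,c=000]: 0110  = hex 6
  rows 4-7 [a,b,c=001]: 1001  = hex 9
  rows 8-11 [a,b,c=010]: 0000  = hex 0
  rows 12-15 [a,b,c=011]: 1111  = hex F
  rows 16-19 [a,b,c=100]: 0110  = hex 6
  rows 20-23 [a,b,c=101]: 1001  = hex 9
  rows 24-27 [a,b,c=110]: 0000  = hex 0
  rows 28-31 [a,b,c=111]: 1111  = hex F
Output column (row 0 .. row 31) = 01101001000011110110100100001111
Output column grouped in 4s = 0110 1001 0000 1111 0110 1001 0000 1111 = 0x690F690F
Convert to decimal digit by digit (value = value*16 + digit):
  6 -> 6
  6*16 + 9 = 105
  105*16 + 0 = 1680
  1680*16 + 15 (F) = 26895
  26895*16 + 6 = 430326
  430326*16 + 9 = 6885225
  6885225*16 + 0 = 110163600
  110163600*16 + 15 (F) = 1762617615
Decimal = 1762617615

1762617615


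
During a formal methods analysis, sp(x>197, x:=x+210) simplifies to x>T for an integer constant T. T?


Formula: sp(P, x:=E) = exists old_x. (x = E[old_x/x]) AND P[old_x/x] (old_x is the value of x before the assignment; eliminate old_x by solving x = E[old_x/x] for old_x)
Step 1: Precondition P: x>197, i.e. old_x > 197
Step 2: Assignment gives x = old_x + 210, so old_x = x - 210
Step 3: Substitute into P: x - 210 > 197
Step 4: Simplify: x > 197+210 = 407

407


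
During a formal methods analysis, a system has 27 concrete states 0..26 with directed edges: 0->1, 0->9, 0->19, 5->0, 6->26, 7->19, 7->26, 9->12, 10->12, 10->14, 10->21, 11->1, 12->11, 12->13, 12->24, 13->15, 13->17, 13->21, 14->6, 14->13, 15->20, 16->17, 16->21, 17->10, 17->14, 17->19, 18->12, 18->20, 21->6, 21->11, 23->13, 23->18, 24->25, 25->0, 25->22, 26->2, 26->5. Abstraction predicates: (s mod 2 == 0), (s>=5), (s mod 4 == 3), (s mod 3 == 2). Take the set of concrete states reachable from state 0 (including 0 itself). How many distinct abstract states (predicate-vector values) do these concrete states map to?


BFS from 0:
Concrete reachable: {0, 1, 2, 5, 6, 9, 10, 11, 12, 13, 14, 15, 17, 19, 20, 21, 22, 24, 25, 26}
Abstract via predicates (s mod 2 == 0), (s>=5), (s mod 4 == 3), (s mod 3 == 2):
  (0,0,0,0) <- {1}
  (0,1,0,0) <- {9, 13, 21, 25}
  (0,1,0,1) <- {5, 17}
  (0,1,1,0) <- {15, 19}
  (0,1,1,1) <- {11}
  (1,0,0,0) <- {0}
  (1,0,0,1) <- {2}
  (1,1,0,0) <- {6, 10, 12, 22, 24}
  (1,1,0,1) <- {14, 20, 26}
Distinct abstract states = 9

9


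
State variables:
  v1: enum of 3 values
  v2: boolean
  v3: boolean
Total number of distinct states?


State space = product of domain sizes of all variables.
Domain sizes:
  v1 (enum of 3 values): 3
  v2 (boolean): 2
  v3 (boolean): 2
Product = 3 * 2 * 2 = 12

12


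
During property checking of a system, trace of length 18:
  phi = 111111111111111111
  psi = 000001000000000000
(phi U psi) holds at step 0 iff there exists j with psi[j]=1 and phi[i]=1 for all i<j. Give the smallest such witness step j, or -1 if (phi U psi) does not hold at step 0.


(phi U psi) at 0: need smallest j with psi[j]=1 and phi[i]=1 for all i in [0,j).
Scan from step 0:
  step 0: phi=1, psi=0 -> continue
  step 1: phi=1, psi=0 -> continue
  step 2: phi=1, psi=0 -> continue
  step 3: phi=1, psi=0 -> continue
  step 5: psi=1 and phi held for [0,5) -> witness found
Witness step = 5

5


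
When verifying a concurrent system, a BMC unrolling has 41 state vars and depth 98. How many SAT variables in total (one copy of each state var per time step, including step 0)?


BMC unrolls to depth k, creating one copy of each state var for steps 0..k.
Step count = 98 + 1 = 99 (steps 0 through 98)
Vars per step = 41
Total = 41 * 99 = 4059

4059


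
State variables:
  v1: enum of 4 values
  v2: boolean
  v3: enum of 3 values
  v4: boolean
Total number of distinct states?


State space = product of domain sizes of all variables.
Domain sizes:
  v1 (enum of 4 values): 4
  v2 (boolean): 2
  v3 (enum of 3 values): 3
  v4 (boolean): 2
Product = 4 * 2 * 3 * 2 = 48

48


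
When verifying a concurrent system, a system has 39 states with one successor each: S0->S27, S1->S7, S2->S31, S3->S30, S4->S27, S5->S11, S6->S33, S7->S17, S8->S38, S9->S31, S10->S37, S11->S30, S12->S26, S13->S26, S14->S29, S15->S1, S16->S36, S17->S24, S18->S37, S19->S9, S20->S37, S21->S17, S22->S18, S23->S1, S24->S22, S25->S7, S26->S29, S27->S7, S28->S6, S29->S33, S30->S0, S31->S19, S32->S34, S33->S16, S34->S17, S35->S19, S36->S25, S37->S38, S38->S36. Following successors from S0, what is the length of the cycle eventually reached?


Trace from S0 until a state repeats:
  S0 -> S27 -> S7 -> S17 -> S24 -> S22 -> S18 -> S37 -> S38 -> S36 -> S25 -> S7
S7 first seen at step 2, revisited at step 11.
Cycle length = 11 - 2 = 9

9


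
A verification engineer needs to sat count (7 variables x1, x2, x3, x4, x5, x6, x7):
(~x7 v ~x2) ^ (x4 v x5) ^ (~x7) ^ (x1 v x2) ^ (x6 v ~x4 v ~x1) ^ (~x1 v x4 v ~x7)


CNF with 6 clauses over 7 vars (128 assignments).
An assignment satisfies CNF iff every clause has >=1 true literal.
Check each row (bits = x1,x2,x3,x4,x5,x6,x7; clause T/F shown):
  row 0 [0000000]: clauses=TFTFTT -> 0
  row 1 [0000001]: clauses=TFFFTT -> 0
  row 2 [0000010]: clauses=TFTFTT -> 0
  row 3 [0000011]: clauses=TFFFTT -> 0
  row 4 [0000100]: clauses=TTTFTT -> 0
  (every remaining row is evaluated the same way; all 128 results are listed next)
Full result column, 8 rows per line (x1,x2,x3,x4 fixed per line; x5,x6,x7 runs 000..111 left to right):
  rows 0-7 [x1,x2,x3,x4=0000]: 00000000  (ones: 0)
  rows 8-15 [x1,x2,x3,x4=0001]: 00000000  (ones: 0)
  rows 16-23 [x1,x2,x3,x4=0010]: 00000000  (ones: 0)
  rows 24-31 [x1,x2,x3,x4=0011]: 00000000  (ones: 0)
  rows 32-39 [x1,x2,x3,x4=0100]: 00001010  (ones: 2)
  rows 40-47 [x1,x2,x3,x4=0101]: 10101010  (ones: 4)
  rows 48-55 [x1,x2,x3,x4=0110]: 00001010  (ones: 2)
  rows 56-63 [x1,x2,x3,x4=0111]: 10101010  (ones: 4)
  rows 64-71 [x1,x2,x3,x4=1000]: 00001010  (ones: 2)
  rows 72-79 [x1,x2,x3,x4=1001]: 00100010  (ones: 2)
  rows 80-87 [x1,x2,x3,x4=1010]: 00001010  (ones: 2)
  rows 88-95 [x1,x2,x3,x4=1011]: 00100010  (ones: 2)
  rows 96-103 [x1,x2,x3,x4=1100]: 00001010  (ones: 2)
  rows 104-111 [x1,x2,x3,x4=1101]: 00100010  (ones: 2)
  rows 112-119 [x1,x2,x3,x4=1110]: 00001010  (ones: 2)
  rows 120-127 [x1,x2,x3,x4=1111]: 00100010  (ones: 2)
Satisfying assignments = 0+0+0+0+2+4+2+4+2+2+2+2+2+2+2+2 = 28

28


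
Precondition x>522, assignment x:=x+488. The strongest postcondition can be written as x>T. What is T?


Formula: sp(P, x:=E) = exists old_x. (x = E[old_x/x]) AND P[old_x/x] (old_x is the value of x before the assignment; eliminate old_x by solving x = E[old_x/x] for old_x)
Step 1: Precondition P: x>522, i.e. old_x > 522
Step 2: Assignment gives x = old_x + 488, so old_x = x - 488
Step 3: Substitute into P: x - 488 > 522
Step 4: Simplify: x > 522+488 = 1010

1010


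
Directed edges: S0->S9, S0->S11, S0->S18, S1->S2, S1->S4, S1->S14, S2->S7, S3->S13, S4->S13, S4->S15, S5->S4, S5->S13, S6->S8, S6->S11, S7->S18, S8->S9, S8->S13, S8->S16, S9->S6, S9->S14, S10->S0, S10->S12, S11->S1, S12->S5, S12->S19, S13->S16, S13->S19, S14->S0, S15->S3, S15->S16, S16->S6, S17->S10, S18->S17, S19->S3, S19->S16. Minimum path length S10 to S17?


BFS layer-by-layer from S10:
  dist 0: {S10}
  dist 1: {S0, S12}
  dist 2: {S5, S9, S11, S18, S19}
  dist 3: {S1, S3, S4, S6, S13, S14, S16, S17}
  -> S17 reached at distance 3
Shortest path length = 3

3


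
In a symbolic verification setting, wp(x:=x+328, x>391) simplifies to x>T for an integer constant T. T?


Formula: wp(x:=E, P) = P[E/x] (substitute E for x in postcondition)
Step 1: Postcondition: x>391
Step 2: Substitute x+328 for x: x+328>391
Step 3: Solve for x: x > 391-328 = 63

63


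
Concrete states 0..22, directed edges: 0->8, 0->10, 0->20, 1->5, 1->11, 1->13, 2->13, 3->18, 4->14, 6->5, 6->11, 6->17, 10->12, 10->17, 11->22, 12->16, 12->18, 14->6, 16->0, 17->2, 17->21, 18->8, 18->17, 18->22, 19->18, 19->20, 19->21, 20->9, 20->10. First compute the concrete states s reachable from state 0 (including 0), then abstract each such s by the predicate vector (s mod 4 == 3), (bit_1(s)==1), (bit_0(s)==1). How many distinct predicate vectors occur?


BFS from 0:
Concrete reachable: {0, 2, 8, 9, 10, 12, 13, 16, 17, 18, 20, 21, 22}
Abstract via predicates (s mod 4 == 3), (bit_1(s)==1), (bit_0(s)==1):
  (0,0,0) <- {0, 8, 12, 16, 20}
  (0,0,1) <- {9, 13, 17, 21}
  (0,1,0) <- {2, 10, 18, 22}
Distinct abstract states = 3

3


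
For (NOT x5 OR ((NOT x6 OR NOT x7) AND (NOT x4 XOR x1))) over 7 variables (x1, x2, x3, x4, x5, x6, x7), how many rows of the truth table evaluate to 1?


Formula: (NOT x5 OR ((NOT x6 OR NOT x7) AND (NOT x4 XOR x1))) over 7 vars (128 rows)
Evaluate each row (x1, x2, x3, x4, x5, x6, x7 as bits, MSB first):
  row 0 [0000000]: (NOT 0 OR ((NOT 0 OR NOT 0) AND (NOT 0 XOR 0))) -> 1
  row 1 [0000001]: (NOT 0 OR ((NOT 0 OR NOT 1) AND (NOT 0 XOR 0))) -> 1
  row 2 [0000010]: (NOT 0 OR ((NOT 1 OR NOT 0) AND (NOT 0 XOR 0))) -> 1
  row 3 [0000011]: (NOT 0 OR ((NOT 1 OR NOT 1) AND (NOT 0 XOR 0))) -> 1
  row 4 [0000100]: (NOT 1 OR ((NOT 0 OR NOT 0) AND (NOT 0 XOR 0))) -> 1
  (every remaining row is evaluated the same way; all 128 results are listed next)
Full result column, 8 rows per line (x1,x2,x3,x4 fixed per line; x5,x6,x7 runs 000..111 left to right):
  rows 0-7 [x1,x2,x3,x4=0000]: 11111110  (ones: 7)
  rows 8-15 [x1,x2,x3,x4=0001]: 11110000  (ones: 4)
  rows 16-23 [x1,x2,x3,x4=0010]: 11111110  (ones: 7)
  rows 24-31 [x1,x2,x3,x4=0011]: 11110000  (ones: 4)
  rows 32-39 [x1,x2,x3,x4=0100]: 11111110  (ones: 7)
  rows 40-47 [x1,x2,x3,x4=0101]: 11110000  (ones: 4)
  rows 48-55 [x1,x2,x3,x4=0110]: 11111110  (ones: 7)
  rows 56-63 [x1,x2,x3,x4=0111]: 11110000  (ones: 4)
  rows 64-71 [x1,x2,x3,x4=1000]: 11110000  (ones: 4)
  rows 72-79 [x1,x2,x3,x4=1001]: 11111110  (ones: 7)
  rows 80-87 [x1,x2,x3,x4=1010]: 11110000  (ones: 4)
  rows 88-95 [x1,x2,x3,x4=1011]: 11111110  (ones: 7)
  rows 96-103 [x1,x2,x3,x4=1100]: 11110000  (ones: 4)
  rows 104-111 [x1,x2,x3,x4=1101]: 11111110  (ones: 7)
  rows 112-119 [x1,x2,x3,x4=1110]: 11110000  (ones: 4)
  rows 120-127 [x1,x2,x3,x4=1111]: 11111110  (ones: 7)
Count of 1-rows = 7+4+7+4+7+4+7+4+4+7+4+7+4+7+4+7 = 88

88


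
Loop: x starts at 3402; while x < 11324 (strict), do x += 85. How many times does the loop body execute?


Step 1: x goes from 3402 toward 11324 by 85; the body runs while x<11324, so iterations = ceil((bound-start)/step)
Step 2: Distance=7922
Step 3: ceil(7922/85)=94

94


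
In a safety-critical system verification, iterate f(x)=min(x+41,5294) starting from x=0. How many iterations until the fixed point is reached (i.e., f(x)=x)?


Step 1: x=0, cap=5294, increment=41
Step 2: x grows by 41 each step until capped at 5294; fixed point is x=5294
Step 3: iterations = ceil(5294/41) = 130

130


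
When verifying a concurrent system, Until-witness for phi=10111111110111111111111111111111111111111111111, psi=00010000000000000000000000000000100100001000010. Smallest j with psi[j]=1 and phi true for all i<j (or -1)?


(phi U psi) at 0: need smallest j with psi[j]=1 and phi[i]=1 for all i in [0,j).
Scan from step 0:
  step 0: phi=1, psi=0 -> continue
  step 1: phi=0 -> phi-prefix broken from here
  step 3: psi=1 but phi already failed -> not a witness
  step 32: psi=1 but phi already failed -> not a witness
  step 35: psi=1 but phi already failed -> not a witness
  step 40: psi=1 but phi already failed -> not a witness
  step 45: psi=1 but phi already failed -> not a witness
  end of trace: no witness -> -1
Witness step = -1

-1


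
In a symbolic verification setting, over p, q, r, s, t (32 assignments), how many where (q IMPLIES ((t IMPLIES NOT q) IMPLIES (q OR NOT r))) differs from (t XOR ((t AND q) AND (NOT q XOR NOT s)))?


F1 = (q IMPLIES ((t IMPLIES NOT q) IMPLIES (q OR NOT r)))
F2 = (t XOR ((t AND q) AND (NOT q XOR NOT s)))
Evaluate both on each of 32 rows (bits = p,q,r,s,t):
  row 0 [00000]: F1=1 F2=0 (differ) -> 1
  row 1 [00001]: F1=1 F2=1 -> 0
  row 2 [00010]: F1=1 F2=0 (differ) -> 1
  row 3 [00011]: F1=1 F2=1 -> 0
  row 4 [00100]: F1=1 F2=0 (differ) -> 1
  row 5 [00101]: F1=1 F2=1 -> 0
  row 6 [00110]: F1=1 F2=0 (differ) -> 1
  row 7 [00111]: F1=1 F2=1 -> 0
  row 8 [01000]: F1=1 F2=0 (differ) -> 1
  row 9 [01001]: F1=1 F2=0 (differ) -> 1
  row 10 [01010]: F1=1 F2=0 (differ) -> 1
  row 11 [01011]: F1=1 F2=1 -> 0
  row 12 [01100]: F1=1 F2=0 (differ) -> 1
  row 13 [01101]: F1=1 F2=0 (differ) -> 1
  row 14 [01110]: F1=1 F2=0 (differ) -> 1
  row 15 [01111]: F1=1 F2=1 -> 0
  row 16 [10000]: F1=1 F2=0 (differ) -> 1
  row 17 [10001]: F1=1 F2=1 -> 0
  row 18 [10010]: F1=1 F2=0 (differ) -> 1
  row 19 [10011]: F1=1 F2=1 -> 0
  row 20 [10100]: F1=1 F2=0 (differ) -> 1
  row 21 [10101]: F1=1 F2=1 -> 0
  row 22 [10110]: F1=1 F2=0 (differ) -> 1
  row 23 [10111]: F1=1 F2=1 -> 0
  row 24 [11000]: F1=1 F2=0 (differ) -> 1
  row 25 [11001]: F1=1 F2=0 (differ) -> 1
  row 26 [11010]: F1=1 F2=0 (differ) -> 1
  row 27 [11011]: F1=1 F2=1 -> 0
  row 28 [11100]: F1=1 F2=0 (differ) -> 1
  row 29 [11101]: F1=1 F2=0 (differ) -> 1
  row 30 [11110]: F1=1 F2=0 (differ) -> 1
  row 31 [11111]: F1=1 F2=1 -> 0
Full result column, 8 rows per line (p,q fixed per line; r,s,t runs 000..111 left to right):
  rows 0-7 [p,q=00]: 10101010  (ones: 4)
  rows 8-15 [p,q=01]: 11101110  (ones: 6)
  rows 16-23 [p,q=10]: 10101010  (ones: 4)
  rows 24-31 [p,q=11]: 11101110  (ones: 6)
Disagreements = 4+6+4+6 = 20

20


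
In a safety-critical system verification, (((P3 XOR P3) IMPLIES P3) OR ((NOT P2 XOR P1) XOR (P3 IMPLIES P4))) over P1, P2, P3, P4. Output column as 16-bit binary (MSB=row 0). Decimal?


Formula: (((P3 XOR P3) IMPLIES P3) OR ((NOT P2 XOR P1) XOR (P3 IMPLIES P4))) over P1, P2, P3, P4 (16 rows)
Evaluate each row (bits = P1,P2,P3,P4, MSB first):
  row 0 [0000]: (((0 XOR 0) IMPLIES 0) OR ((NOT 0 XOR 0) XOR (0 IMPLIES 0))) -> 1
  row 1 [0001]: (((0 XOR 0) IMPLIES 0) OR ((NOT 0 XOR 0) XOR (0 IMPLIES 1))) -> 1
  row 2 [0010]: (((1 XOR 1) IMPLIES 1) OR ((NOT 0 XOR 0) XOR (1 IMPLIES 0))) -> 1
  row 3 [0011]: (((1 XOR 1) IMPLIES 1) OR ((NOT 0 XOR 0) XOR (1 IMPLIES 1))) -> 1
  row 4 [0100]: (((0 XOR 0) IMPLIES 0) OR ((NOT 1 XOR 0) XOR (0 IMPLIES 0))) -> 1
  row 5 [0101]: (((0 XOR 0) IMPLIES 0) OR ((NOT 1 XOR 0) XOR (0 IMPLIES 1))) -> 1
  row 6 [0110]: (((1 XOR 1) IMPLIES 1) OR ((NOT 1 XOR 0) XOR (1 IMPLIES 0))) -> 1
  row 7 [0111]: (((1 XOR 1) IMPLIES 1) OR ((NOT 1 XOR 0) XOR (1 IMPLIES 1))) -> 1
  row 8 [1000]: (((0 XOR 0) IMPLIES 0) OR ((NOT 0 XOR 1) XOR (0 IMPLIES 0))) -> 1
  row 9 [1001]: (((0 XOR 0) IMPLIES 0) OR ((NOT 0 XOR 1) XOR (0 IMPLIES 1))) -> 1
  row 10 [1010]: (((1 XOR 1) IMPLIES 1) OR ((NOT 0 XOR 1) XOR (1 IMPLIES 0))) -> 1
  row 11 [1011]: (((1 XOR 1) IMPLIES 1) OR ((NOT 0 XOR 1) XOR (1 IMPLIES 1))) -> 1
  row 12 [1100]: (((0 XOR 0) IMPLIES 0) OR ((NOT 1 XOR 1) XOR (0 IMPLIES 0))) -> 1
  row 13 [1101]: (((0 XOR 0) IMPLIES 0) OR ((NOT 1 XOR 1) XOR (0 IMPLIES 1))) -> 1
  row 14 [1110]: (((1 XOR 1) IMPLIES 1) OR ((NOT 1 XOR 1) XOR (1 IMPLIES 0))) -> 1
  row 15 [1111]: (((1 XOR 1) IMPLIES 1) OR ((NOT 1 XOR 1) XOR (1 IMPLIES 1))) -> 1
Full result column, 4 rows per line (P1,P2 fixed per line; P3,P4 runs 00..11 left to right):
  rows 0-3 [P1,P2=00]: 1111  = hex F
  rows 4-7 [P1,P2=01]: 1111  = hex F
  rows 8-11 [P1,P2=10]: 1111  = hex F
  rows 12-15 [P1,P2=11]: 1111  = hex F
Output column (row 0 .. row 15) = 1111111111111111
Output column grouped in 4s = 1111 1111 1111 1111 = 0xFFFF
Convert to decimal digit by digit (value = value*16 + digit):
  F -> 15
  15*16 + 15 (F) = 255
  255*16 + 15 (F) = 4095
  4095*16 + 15 (F) = 65535
Decimal = 65535

65535


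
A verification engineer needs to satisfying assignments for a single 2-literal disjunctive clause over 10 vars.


Step 1: Total=2^10=1024
Step 2: Unsat when all 2 false: 2^8=256
Step 3: Sat=1024-256=768

768


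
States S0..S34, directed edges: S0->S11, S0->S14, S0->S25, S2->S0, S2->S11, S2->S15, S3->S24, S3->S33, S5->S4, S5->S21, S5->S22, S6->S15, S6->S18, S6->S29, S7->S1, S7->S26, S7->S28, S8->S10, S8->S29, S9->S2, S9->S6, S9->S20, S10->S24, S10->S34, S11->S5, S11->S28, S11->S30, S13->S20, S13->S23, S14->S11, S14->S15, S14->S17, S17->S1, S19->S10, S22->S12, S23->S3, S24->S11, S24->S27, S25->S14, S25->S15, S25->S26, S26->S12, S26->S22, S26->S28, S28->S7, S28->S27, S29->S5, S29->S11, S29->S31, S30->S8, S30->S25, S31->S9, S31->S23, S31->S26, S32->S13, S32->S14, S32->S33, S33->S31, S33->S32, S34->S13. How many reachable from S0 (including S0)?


BFS from S0:
  layer 0: {S0}
  layer 1: {S11, S14, S25}
  layer 2: {S5, S15, S17, S26, S28, S30}
  layer 3: {S1, S4, S7, S8, S12, S21, S22, S27}
  layer 4: {S10, S29}
  layer 5: {S24, S31, S34}
  layer 6: {S9, S13, S23}
  layer 7: {S2, S3, S6, S20}
  layer 8: {S18, S33}
  layer 9: {S32}
Reachable set: {S0, S1, S2, S3, S4, S5, S6, S7, S8, S9, S10, S11, S12, S13, S14, S15, S17, S18, S20, S21, S22, S23, S24, S25, S26, S27, S28, S29, S30, S31, S32, S33, S34}
Count = 33

33


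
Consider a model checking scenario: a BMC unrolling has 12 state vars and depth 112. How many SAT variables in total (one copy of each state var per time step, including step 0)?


BMC unrolls to depth k, creating one copy of each state var for steps 0..k.
Step count = 112 + 1 = 113 (steps 0 through 112)
Vars per step = 12
Total = 12 * 113 = 1356

1356


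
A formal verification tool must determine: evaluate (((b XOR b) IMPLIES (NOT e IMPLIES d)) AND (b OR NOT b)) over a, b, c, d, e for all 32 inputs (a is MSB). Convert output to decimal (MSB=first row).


Formula: (((b XOR b) IMPLIES (NOT e IMPLIES d)) AND (b OR NOT b)) over a, b, c, d, e (32 rows)
Evaluate each row (bits = a,b,c,d,e, MSB first):
  row 0 [00000]: (((0 XOR 0) IMPLIES (NOT 0 IMPLIES 0)) AND (0 OR NOT 0)) -> 1
  row 1 [00001]: (((0 XOR 0) IMPLIES (NOT 1 IMPLIES 0)) AND (0 OR NOT 0)) -> 1
  row 2 [00010]: (((0 XOR 0) IMPLIES (NOT 0 IMPLIES 1)) AND (0 OR NOT 0)) -> 1
  row 3 [00011]: (((0 XOR 0) IMPLIES (NOT 1 IMPLIES 1)) AND (0 OR NOT 0)) -> 1
  row 4 [00100]: (((0 XOR 0) IMPLIES (NOT 0 IMPLIES 0)) AND (0 OR NOT 0)) -> 1
  row 5 [00101]: (((0 XOR 0) IMPLIES (NOT 1 IMPLIES 0)) AND (0 OR NOT 0)) -> 1
  row 6 [00110]: (((0 XOR 0) IMPLIES (NOT 0 IMPLIES 1)) AND (0 OR NOT 0)) -> 1
  row 7 [00111]: (((0 XOR 0) IMPLIES (NOT 1 IMPLIES 1)) AND (0 OR NOT 0)) -> 1
  row 8 [01000]: (((1 XOR 1) IMPLIES (NOT 0 IMPLIES 0)) AND (1 OR NOT 1)) -> 1
  row 9 [01001]: (((1 XOR 1) IMPLIES (NOT 1 IMPLIES 0)) AND (1 OR NOT 1)) -> 1
  row 10 [01010]: (((1 XOR 1) IMPLIES (NOT 0 IMPLIES 1)) AND (1 OR NOT 1)) -> 1
  row 11 [01011]: (((1 XOR 1) IMPLIES (NOT 1 IMPLIES 1)) AND (1 OR NOT 1)) -> 1
  row 12 [01100]: (((1 XOR 1) IMPLIES (NOT 0 IMPLIES 0)) AND (1 OR NOT 1)) -> 1
  row 13 [01101]: (((1 XOR 1) IMPLIES (NOT 1 IMPLIES 0)) AND (1 OR NOT 1)) -> 1
  row 14 [01110]: (((1 XOR 1) IMPLIES (NOT 0 IMPLIES 1)) AND (1 OR NOT 1)) -> 1
  row 15 [01111]: (((1 XOR 1) IMPLIES (NOT 1 IMPLIES 1)) AND (1 OR NOT 1)) -> 1
  row 16 [10000]: (((0 XOR 0) IMPLIES (NOT 0 IMPLIES 0)) AND (0 OR NOT 0)) -> 1
  row 17 [10001]: (((0 XOR 0) IMPLIES (NOT 1 IMPLIES 0)) AND (0 OR NOT 0)) -> 1
  row 18 [10010]: (((0 XOR 0) IMPLIES (NOT 0 IMPLIES 1)) AND (0 OR NOT 0)) -> 1
  row 19 [10011]: (((0 XOR 0) IMPLIES (NOT 1 IMPLIES 1)) AND (0 OR NOT 0)) -> 1
  row 20 [10100]: (((0 XOR 0) IMPLIES (NOT 0 IMPLIES 0)) AND (0 OR NOT 0)) -> 1
  row 21 [10101]: (((0 XOR 0) IMPLIES (NOT 1 IMPLIES 0)) AND (0 OR NOT 0)) -> 1
  row 22 [10110]: (((0 XOR 0) IMPLIES (NOT 0 IMPLIES 1)) AND (0 OR NOT 0)) -> 1
  row 23 [10111]: (((0 XOR 0) IMPLIES (NOT 1 IMPLIES 1)) AND (0 OR NOT 0)) -> 1
  row 24 [11000]: (((1 XOR 1) IMPLIES (NOT 0 IMPLIES 0)) AND (1 OR NOT 1)) -> 1
  row 25 [11001]: (((1 XOR 1) IMPLIES (NOT 1 IMPLIES 0)) AND (1 OR NOT 1)) -> 1
  row 26 [11010]: (((1 XOR 1) IMPLIES (NOT 0 IMPLIES 1)) AND (1 OR NOT 1)) -> 1
  row 27 [11011]: (((1 XOR 1) IMPLIES (NOT 1 IMPLIES 1)) AND (1 OR NOT 1)) -> 1
  row 28 [11100]: (((1 XOR 1) IMPLIES (NOT 0 IMPLIES 0)) AND (1 OR NOT 1)) -> 1
  row 29 [11101]: (((1 XOR 1) IMPLIES (NOT 1 IMPLIES 0)) AND (1 OR NOT 1)) -> 1
  row 30 [11110]: (((1 XOR 1) IMPLIES (NOT 0 IMPLIES 1)) AND (1 OR NOT 1)) -> 1
  row 31 [11111]: (((1 XOR 1) IMPLIES (NOT 1 IMPLIES 1)) AND (1 OR NOT 1)) -> 1
Full result column, 4 rows per line (a,b,c fixed per line; d,e runs 00..11 left to right):
  rows 0-3 [a,b,c=000]: 1111  = hex F
  rows 4-7 [a,b,c=001]: 1111  = hex F
  rows 8-11 [a,b,c=010]: 1111  = hex F
  rows 12-15 [a,b,c=011]: 1111  = hex F
  rows 16-19 [a,b,c=100]: 1111  = hex F
  rows 20-23 [a,b,c=101]: 1111  = hex F
  rows 24-27 [a,b,c=110]: 1111  = hex F
  rows 28-31 [a,b,c=111]: 1111  = hex F
Output column (row 0 .. row 31) = 11111111111111111111111111111111
Output column grouped in 4s = 1111 1111 1111 1111 1111 1111 1111 1111 = 0xFFFFFFFF
Convert to decimal digit by digit (value = value*16 + digit):
  F -> 15
  15*16 + 15 (F) = 255
  255*16 + 15 (F) = 4095
  4095*16 + 15 (F) = 65535
  65535*16 + 15 (F) = 1048575
  1048575*16 + 15 (F) = 16777215
  16777215*16 + 15 (F) = 268435455
  268435455*16 + 15 (F) = 4294967295
Decimal = 4294967295

4294967295


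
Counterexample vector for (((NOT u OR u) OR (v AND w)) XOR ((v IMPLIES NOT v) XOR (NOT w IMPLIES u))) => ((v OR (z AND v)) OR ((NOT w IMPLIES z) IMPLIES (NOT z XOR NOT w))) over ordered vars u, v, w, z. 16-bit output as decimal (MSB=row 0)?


F1 = (((NOT u OR u) OR (v AND w)) XOR ((v IMPLIES NOT v) XOR (NOT w IMPLIES u)))
F2 = ((v OR (z AND v)) OR ((NOT w IMPLIES z) IMPLIES (NOT z XOR NOT w)))
Counterexample to F1=>F2 is where F1=1 and F2=0.
Evaluate each row (bits = u,v,w,z, MSB first):
  row 0 [0000]: F1=0 F2=1 -> F1&~F2 -> 0
  row 1 [0001]: F1=0 F2=1 -> F1&~F2 -> 0
  row 2 [0010]: F1=1 F2=1 -> F1&~F2 -> 0
  row 3 [0011]: F1=1 F2=0 -> F1&~F2 -> 1
  row 4 [0100]: F1=1 F2=1 -> F1&~F2 -> 0
  row 5 [0101]: F1=1 F2=1 -> F1&~F2 -> 0
  row 6 [0110]: F1=0 F2=1 -> F1&~F2 -> 0
  row 7 [0111]: F1=0 F2=1 -> F1&~F2 -> 0
  row 8 [1000]: F1=1 F2=1 -> F1&~F2 -> 0
  row 9 [1001]: F1=1 F2=1 -> F1&~F2 -> 0
  row 10 [1010]: F1=1 F2=1 -> F1&~F2 -> 0
  row 11 [1011]: F1=1 F2=0 -> F1&~F2 -> 1
  row 12 [1100]: F1=0 F2=1 -> F1&~F2 -> 0
  row 13 [1101]: F1=0 F2=1 -> F1&~F2 -> 0
  row 14 [1110]: F1=0 F2=1 -> F1&~F2 -> 0
  row 15 [1111]: F1=0 F2=1 -> F1&~F2 -> 0
Full result column, 4 rows per line (u,v fixed per line; w,z runs 00..11 left to right):
  rows 0-3 [u,v=00]: 0001  = hex 1
  rows 4-7 [u,v=01]: 0000  = hex 0
  rows 8-11 [u,v=10]: 0001  = hex 1
  rows 12-15 [u,v=11]: 0000  = hex 0
Counterexample vector (row 0 .. row 15) = 0001000000010000
Output column grouped in 4s = 0001 0000 0001 0000 = 0x1010
Convert to decimal digit by digit (value = value*16 + digit):
  1 -> 1
  1*16 + 0 = 16
  16*16 + 1 = 257
  257*16 + 0 = 4112
Decimal = 4112

4112


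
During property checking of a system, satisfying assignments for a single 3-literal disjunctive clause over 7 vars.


Step 1: Total=2^7=128
Step 2: Unsat when all 3 false: 2^4=16
Step 3: Sat=128-16=112

112


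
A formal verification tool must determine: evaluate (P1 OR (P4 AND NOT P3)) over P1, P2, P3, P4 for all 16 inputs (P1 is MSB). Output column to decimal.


Formula: (P1 OR (P4 AND NOT P3)) over P1, P2, P3, P4 (16 rows)
Evaluate each row (bits = P1,P2,P3,P4, MSB first):
  row 0 [0000]: (0 OR (0 AND NOT 0)) -> 0
  row 1 [0001]: (0 OR (1 AND NOT 0)) -> 1
  row 2 [0010]: (0 OR (0 AND NOT 1)) -> 0
  row 3 [0011]: (0 OR (1 AND NOT 1)) -> 0
  row 4 [0100]: (0 OR (0 AND NOT 0)) -> 0
  row 5 [0101]: (0 OR (1 AND NOT 0)) -> 1
  row 6 [0110]: (0 OR (0 AND NOT 1)) -> 0
  row 7 [0111]: (0 OR (1 AND NOT 1)) -> 0
  row 8 [1000]: (1 OR (0 AND NOT 0)) -> 1
  row 9 [1001]: (1 OR (1 AND NOT 0)) -> 1
  row 10 [1010]: (1 OR (0 AND NOT 1)) -> 1
  row 11 [1011]: (1 OR (1 AND NOT 1)) -> 1
  row 12 [1100]: (1 OR (0 AND NOT 0)) -> 1
  row 13 [1101]: (1 OR (1 AND NOT 0)) -> 1
  row 14 [1110]: (1 OR (0 AND NOT 1)) -> 1
  row 15 [1111]: (1 OR (1 AND NOT 1)) -> 1
Full result column, 4 rows per line (P1,P2 fixed per line; P3,P4 runs 00..11 left to right):
  rows 0-3 [P1,P2=00]: 0100  = hex 4
  rows 4-7 [P1,P2=01]: 0100  = hex 4
  rows 8-11 [P1,P2=10]: 1111  = hex F
  rows 12-15 [P1,P2=11]: 1111  = hex F
Output column (row 0 .. row 15) = 0100010011111111
Output column grouped in 4s = 0100 0100 1111 1111 = 0x44FF
Convert to decimal digit by digit (value = value*16 + digit):
  4 -> 4
  4*16 + 4 = 68
  68*16 + 15 (F) = 1103
  1103*16 + 15 (F) = 17663
Decimal = 17663

17663


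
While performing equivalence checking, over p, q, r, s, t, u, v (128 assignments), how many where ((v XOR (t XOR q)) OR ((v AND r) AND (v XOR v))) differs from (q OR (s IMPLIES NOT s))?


F1 = ((v XOR (t XOR q)) OR ((v AND r) AND (v XOR v)))
F2 = (q OR (s IMPLIES NOT s))
Evaluate both on each of 128 rows (bits = p,q,r,s,t,u,v):
  row 0 [0000000]: F1=0 F2=1 (differ) -> 1
  row 1 [0000001]: F1=1 F2=1 -> 0
  row 2 [0000010]: F1=0 F2=1 (differ) -> 1
  row 3 [0000011]: F1=1 F2=1 -> 0
  row 4 [0000100]: F1=1 F2=1 -> 0
  (every remaining row is evaluated the same way; all 128 results are listed next)
Full result column, 8 rows per line (p,q,r,s fixed per line; t,u,v runs 000..111 left to right):
  rows 0-7 [p,q,r,s=0000]: 10100101  (ones: 4)
  rows 8-15 [p,q,r,s=0001]: 01011010  (ones: 4)
  rows 16-23 [p,q,r,s=0010]: 10100101  (ones: 4)
  rows 24-31 [p,q,r,s=0011]: 01011010  (ones: 4)
  rows 32-39 [p,q,r,s=0100]: 01011010  (ones: 4)
  rows 40-47 [p,q,r,s=0101]: 01011010  (ones: 4)
  rows 48-55 [p,q,r,s=0110]: 01011010  (ones: 4)
  rows 56-63 [p,q,r,s=0111]: 01011010  (ones: 4)
  rows 64-71 [p,q,r,s=1000]: 10100101  (ones: 4)
  rows 72-79 [p,q,r,s=1001]: 01011010  (ones: 4)
  rows 80-87 [p,q,r,s=1010]: 10100101  (ones: 4)
  rows 88-95 [p,q,r,s=1011]: 01011010  (ones: 4)
  rows 96-103 [p,q,r,s=1100]: 01011010  (ones: 4)
  rows 104-111 [p,q,r,s=1101]: 01011010  (ones: 4)
  rows 112-119 [p,q,r,s=1110]: 01011010  (ones: 4)
  rows 120-127 [p,q,r,s=1111]: 01011010  (ones: 4)
Disagreements = 4+4+4+4+4+4+4+4+4+4+4+4+4+4+4+4 = 64

64


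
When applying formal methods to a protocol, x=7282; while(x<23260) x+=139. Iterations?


Step 1: x goes from 7282 toward 23260 by 139; the body runs while x<23260, so iterations = ceil((bound-start)/step)
Step 2: Distance=15978
Step 3: ceil(15978/139)=115

115


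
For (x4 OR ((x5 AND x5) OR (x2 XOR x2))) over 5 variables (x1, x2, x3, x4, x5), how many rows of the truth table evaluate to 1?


Formula: (x4 OR ((x5 AND x5) OR (x2 XOR x2))) over 5 vars (32 rows)
Evaluate each row (x1, x2, x3, x4, x5 as bits, MSB first):
  row 0 [00000]: (0 OR ((0 AND 0) OR (0 XOR 0))) -> 0
  row 1 [00001]: (0 OR ((1 AND 1) OR (0 XOR 0))) -> 1
  row 2 [00010]: (1 OR ((0 AND 0) OR (0 XOR 0))) -> 1
  row 3 [00011]: (1 OR ((1 AND 1) OR (0 XOR 0))) -> 1
  row 4 [00100]: (0 OR ((0 AND 0) OR (0 XOR 0))) -> 0
  row 5 [00101]: (0 OR ((1 AND 1) OR (0 XOR 0))) -> 1
  row 6 [00110]: (1 OR ((0 AND 0) OR (0 XOR 0))) -> 1
  row 7 [00111]: (1 OR ((1 AND 1) OR (0 XOR 0))) -> 1
  row 8 [01000]: (0 OR ((0 AND 0) OR (1 XOR 1))) -> 0
  row 9 [01001]: (0 OR ((1 AND 1) OR (1 XOR 1))) -> 1
  row 10 [01010]: (1 OR ((0 AND 0) OR (1 XOR 1))) -> 1
  row 11 [01011]: (1 OR ((1 AND 1) OR (1 XOR 1))) -> 1
  row 12 [01100]: (0 OR ((0 AND 0) OR (1 XOR 1))) -> 0
  row 13 [01101]: (0 OR ((1 AND 1) OR (1 XOR 1))) -> 1
  row 14 [01110]: (1 OR ((0 AND 0) OR (1 XOR 1))) -> 1
  row 15 [01111]: (1 OR ((1 AND 1) OR (1 XOR 1))) -> 1
  row 16 [10000]: (0 OR ((0 AND 0) OR (0 XOR 0))) -> 0
  row 17 [10001]: (0 OR ((1 AND 1) OR (0 XOR 0))) -> 1
  row 18 [10010]: (1 OR ((0 AND 0) OR (0 XOR 0))) -> 1
  row 19 [10011]: (1 OR ((1 AND 1) OR (0 XOR 0))) -> 1
  row 20 [10100]: (0 OR ((0 AND 0) OR (0 XOR 0))) -> 0
  row 21 [10101]: (0 OR ((1 AND 1) OR (0 XOR 0))) -> 1
  row 22 [10110]: (1 OR ((0 AND 0) OR (0 XOR 0))) -> 1
  row 23 [10111]: (1 OR ((1 AND 1) OR (0 XOR 0))) -> 1
  row 24 [11000]: (0 OR ((0 AND 0) OR (1 XOR 1))) -> 0
  row 25 [11001]: (0 OR ((1 AND 1) OR (1 XOR 1))) -> 1
  row 26 [11010]: (1 OR ((0 AND 0) OR (1 XOR 1))) -> 1
  row 27 [11011]: (1 OR ((1 AND 1) OR (1 XOR 1))) -> 1
  row 28 [11100]: (0 OR ((0 AND 0) OR (1 XOR 1))) -> 0
  row 29 [11101]: (0 OR ((1 AND 1) OR (1 XOR 1))) -> 1
  row 30 [11110]: (1 OR ((0 AND 0) OR (1 XOR 1))) -> 1
  row 31 [11111]: (1 OR ((1 AND 1) OR (1 XOR 1))) -> 1
Full result column, 8 rows per line (x1,x2 fixed per line; x3,x4,x5 runs 000..111 left to right):
  rows 0-7 [x1,x2=00]: 01110111  (ones: 6)
  rows 8-15 [x1,x2=01]: 01110111  (ones: 6)
  rows 16-23 [x1,x2=10]: 01110111  (ones: 6)
  rows 24-31 [x1,x2=11]: 01110111  (ones: 6)
Count of 1-rows = 6+6+6+6 = 24

24
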